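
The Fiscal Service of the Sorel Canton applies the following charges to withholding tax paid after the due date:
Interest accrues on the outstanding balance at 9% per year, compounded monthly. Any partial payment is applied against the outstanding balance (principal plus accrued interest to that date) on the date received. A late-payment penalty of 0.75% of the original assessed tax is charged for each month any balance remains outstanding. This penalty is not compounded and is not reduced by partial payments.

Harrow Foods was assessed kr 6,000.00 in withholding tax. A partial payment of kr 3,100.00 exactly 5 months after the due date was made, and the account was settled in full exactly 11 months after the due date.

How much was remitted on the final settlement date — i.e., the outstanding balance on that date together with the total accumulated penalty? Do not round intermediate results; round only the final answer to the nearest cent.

Monthly rate = 9% ÷ 12 = 0.75%
Balance at month 5: kr 6,000.0000 × (1 + 0.0075)^5 = kr 6,228.4004…
After kr 3,100.00 payment: kr 6,228.4004… − kr 3,100.00 = kr 3,128.4004…
Balance at month 11: kr 3,128.4004… × (1 + 0.0075)^6 = kr 3,271.8446…
Penalty: 11 × 0.75% × kr 6,000.00 = kr 495.00
Final settlement = outstanding balance + penalty = kr 3,271.8446… + kr 495.00 = kr 3,766.84

kr 3,766.84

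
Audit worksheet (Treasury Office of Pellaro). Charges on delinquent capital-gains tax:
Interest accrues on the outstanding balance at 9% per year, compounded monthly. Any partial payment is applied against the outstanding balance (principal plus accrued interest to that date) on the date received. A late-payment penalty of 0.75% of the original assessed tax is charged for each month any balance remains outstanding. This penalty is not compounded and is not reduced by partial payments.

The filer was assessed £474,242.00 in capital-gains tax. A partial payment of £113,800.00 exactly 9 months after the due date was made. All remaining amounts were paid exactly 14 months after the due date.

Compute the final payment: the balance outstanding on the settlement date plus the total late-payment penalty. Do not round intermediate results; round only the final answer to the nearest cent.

£458,202.70

Monthly rate = 9% ÷ 12 = 0.75%
Balance at month 9: £474,242.0000 × (1 + 0.0075)^9 = £507,230.6715…
After £113,800.00 payment: £507,230.6715… − £113,800.00 = £393,430.6715…
Balance at month 14: £393,430.6715… × (1 + 0.0075)^5 = £408,407.2924…
Penalty: 14 × 0.75% × £474,242.00 = £49,795.41
Final settlement = outstanding balance + penalty = £408,407.2924… + £49,795.41 = £458,202.70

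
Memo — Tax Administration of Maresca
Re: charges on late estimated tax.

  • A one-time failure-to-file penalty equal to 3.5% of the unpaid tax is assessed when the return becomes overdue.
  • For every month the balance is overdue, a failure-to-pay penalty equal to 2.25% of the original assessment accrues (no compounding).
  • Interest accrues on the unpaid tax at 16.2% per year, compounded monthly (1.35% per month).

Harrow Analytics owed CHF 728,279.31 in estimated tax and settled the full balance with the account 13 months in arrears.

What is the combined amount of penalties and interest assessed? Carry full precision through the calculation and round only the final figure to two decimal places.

Failure-to-file penalty: 3.5% × CHF 728,279.31 = CHF 25,489.78…
Failure-to-pay penalty = 2.25% × CHF 728,279.31 × 13 mo = CHF 213,021.70…
Interest: CHF 728,279.31 × ((1 + 0.0135)^13 − 1) = CHF 728,279.31 × 0.1904435… = CHF 138,696.0634…
Penalties + interest = CHF 238,511.4740… + CHF 138,696.0634… = CHF 377,207.54

CHF 377,207.54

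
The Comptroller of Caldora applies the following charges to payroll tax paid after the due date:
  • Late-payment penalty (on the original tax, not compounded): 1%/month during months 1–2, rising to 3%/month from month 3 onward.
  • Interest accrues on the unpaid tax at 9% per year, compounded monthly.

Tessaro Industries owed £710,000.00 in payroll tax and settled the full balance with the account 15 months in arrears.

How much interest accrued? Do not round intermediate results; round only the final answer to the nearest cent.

Interest (9%/yr ÷ 12 = 0.75%/month): £710,000.00 × ((1 + 0.0075)^15 − 1) = £84,207.8419…

£84,207.84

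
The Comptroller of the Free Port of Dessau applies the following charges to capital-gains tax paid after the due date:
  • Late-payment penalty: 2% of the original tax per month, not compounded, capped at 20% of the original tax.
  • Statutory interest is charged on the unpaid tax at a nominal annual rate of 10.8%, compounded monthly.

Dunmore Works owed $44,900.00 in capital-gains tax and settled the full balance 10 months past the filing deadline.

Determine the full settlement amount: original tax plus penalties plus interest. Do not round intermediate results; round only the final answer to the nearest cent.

Penalty (uncapped): 10 × 2% × $44,900.00 = $8,980.00; cap = 20% × $44,900.00 = $8,980.00 → penalty = $8,980.00
Interest (10.8%/yr ÷ 12 = 0.9%/month): $44,900.00 × ((1 + 0.009)^10 − 1) = $4,208.6509…
Total = $44,900.00 + $8,980.0000 + $4,208.6509… = $58,088.65

$58,088.65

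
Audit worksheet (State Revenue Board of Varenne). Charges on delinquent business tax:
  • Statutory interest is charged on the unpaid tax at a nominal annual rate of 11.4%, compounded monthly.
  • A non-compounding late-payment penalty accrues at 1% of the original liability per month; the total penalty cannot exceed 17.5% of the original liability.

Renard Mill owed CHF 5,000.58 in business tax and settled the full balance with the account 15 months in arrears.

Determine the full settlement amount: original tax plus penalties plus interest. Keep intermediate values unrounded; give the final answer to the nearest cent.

Penalty: 15 × 1% × CHF 5,000.58 = CHF 750.09… (below the 17.5% cap of CHF 875.10…)
Interest (11.4%/yr ÷ 12 = 0.95%/month): CHF 5,000.58 × ((1 + 0.0095)^15 − 1) = CHF 761.9769…
Total = CHF 5,000.58 + CHF 750.0870 + CHF 761.9769… = CHF 6,512.64

CHF 6,512.64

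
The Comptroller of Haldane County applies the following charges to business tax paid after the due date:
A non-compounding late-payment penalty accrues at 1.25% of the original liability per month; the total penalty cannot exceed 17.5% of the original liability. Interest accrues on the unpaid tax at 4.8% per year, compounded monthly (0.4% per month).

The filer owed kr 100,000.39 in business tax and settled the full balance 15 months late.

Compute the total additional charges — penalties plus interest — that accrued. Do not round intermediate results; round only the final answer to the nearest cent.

kr 23,671.04

Penalty (uncapped): 15 × 1.25% × kr 100,000.39 = kr 18,750.07…; cap = 17.5% × kr 100,000.39 = kr 17,500.07… → penalty = kr 17,500.07…
Interest: kr 100,000.39 × ((1 + 0.004)^15 − 1) = kr 100,000.39 × 0.0617095… = kr 6,170.9713…
Penalties + interest = kr 17,500.0683… + kr 6,170.9713… = kr 23,671.04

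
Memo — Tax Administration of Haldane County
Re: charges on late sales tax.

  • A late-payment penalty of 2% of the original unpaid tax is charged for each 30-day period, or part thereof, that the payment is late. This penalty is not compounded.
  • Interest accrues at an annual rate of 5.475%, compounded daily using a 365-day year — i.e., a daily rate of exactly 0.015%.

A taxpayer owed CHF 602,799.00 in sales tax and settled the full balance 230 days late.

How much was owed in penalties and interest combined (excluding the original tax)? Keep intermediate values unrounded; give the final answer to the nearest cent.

Penalty periods: ⌈230/30⌉ = 8; penalty = 8 × 2% × CHF 602,799.00 = CHF 96,447.84
Interest: CHF 602,799.00 × ((1 + 0.00015)^230 − 1) = CHF 602,799.00 × 0.03509935… = CHF 21,157.8533…
Penalties + interest = CHF 96,447.8400 + CHF 21,157.8533… = CHF 117,605.69

CHF 117,605.69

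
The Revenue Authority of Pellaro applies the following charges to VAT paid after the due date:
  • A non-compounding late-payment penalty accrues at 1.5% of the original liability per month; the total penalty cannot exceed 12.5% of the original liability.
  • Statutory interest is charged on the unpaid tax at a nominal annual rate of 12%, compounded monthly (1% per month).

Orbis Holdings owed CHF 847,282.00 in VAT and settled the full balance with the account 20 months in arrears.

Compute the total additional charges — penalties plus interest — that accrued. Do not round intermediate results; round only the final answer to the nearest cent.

CHF 292,473.31

Penalty (uncapped): 20 × 1.5% × CHF 847,282.00 = CHF 254,184.60; cap = 12.5% × CHF 847,282.00 = CHF 105,910.25 → penalty = CHF 105,910.25
Interest: CHF 847,282.00 × ((1 + 0.01)^20 − 1) = CHF 847,282.00 × 0.2201900… = CHF 186,563.0574…
Penalties + interest = CHF 105,910.2500 + CHF 186,563.0574… = CHF 292,473.31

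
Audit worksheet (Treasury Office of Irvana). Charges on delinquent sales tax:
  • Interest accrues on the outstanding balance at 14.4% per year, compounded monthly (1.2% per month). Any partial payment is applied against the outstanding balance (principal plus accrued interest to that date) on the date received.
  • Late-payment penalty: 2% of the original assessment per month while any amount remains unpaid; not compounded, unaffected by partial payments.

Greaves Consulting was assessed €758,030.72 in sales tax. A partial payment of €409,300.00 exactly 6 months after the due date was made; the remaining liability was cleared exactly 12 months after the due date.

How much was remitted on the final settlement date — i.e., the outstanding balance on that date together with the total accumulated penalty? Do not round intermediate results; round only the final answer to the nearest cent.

Balance at month 6: €758,030.7200 × (1 + 0.012)^6 = €814,272.7126…
After €409,300.00 payment: €814,272.7126… − €409,300.00 = €404,972.7126…
Balance at month 12: €404,972.7126… × (1 + 0.012)^6 = €435,019.6114…
Penalty: 12 × 2% × €758,030.72 = €181,927.37…
Final settlement = outstanding balance + penalty = €435,019.6114… + €181,927.37… = €616,946.98

€616,946.98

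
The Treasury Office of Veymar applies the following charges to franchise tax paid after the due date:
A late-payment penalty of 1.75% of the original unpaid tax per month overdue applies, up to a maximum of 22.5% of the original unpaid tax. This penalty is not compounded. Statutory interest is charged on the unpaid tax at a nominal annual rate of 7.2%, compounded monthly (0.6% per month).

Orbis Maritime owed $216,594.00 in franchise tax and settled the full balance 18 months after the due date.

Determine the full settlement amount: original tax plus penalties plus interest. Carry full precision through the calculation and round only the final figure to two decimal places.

Penalty (uncapped): 18 × 1.75% × $216,594.00 = $68,227.11; cap = 22.5% × $216,594.00 = $48,733.65 → penalty = $48,733.65
Interest: $216,594.00 × ((1 + 0.006)^18 − 1) = $216,594.00 × 0.1136883… = $24,624.2013…
Total = $216,594.00 + $48,733.6500 + $24,624.2013… = $289,951.85

$289,951.85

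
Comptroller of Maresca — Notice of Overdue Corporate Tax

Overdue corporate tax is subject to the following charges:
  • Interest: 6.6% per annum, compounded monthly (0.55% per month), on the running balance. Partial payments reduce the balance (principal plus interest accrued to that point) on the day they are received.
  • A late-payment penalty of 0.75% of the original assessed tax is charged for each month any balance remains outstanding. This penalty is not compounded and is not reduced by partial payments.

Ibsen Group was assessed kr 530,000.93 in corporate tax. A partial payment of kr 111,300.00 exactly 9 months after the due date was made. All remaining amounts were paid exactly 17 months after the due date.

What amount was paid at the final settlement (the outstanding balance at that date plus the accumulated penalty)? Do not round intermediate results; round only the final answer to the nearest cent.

Balance at month 9: kr 530,000.9300 × (1 + 0.0055)^9 = kr 556,820.6155…
After kr 111,300.00 payment: kr 556,820.6155… − kr 111,300.00 = kr 445,520.6155…
Balance at month 17: kr 445,520.6155… × (1 + 0.0055)^8 = kr 465,505.0581…
Penalty: 17 × 0.75% × kr 530,000.93 = kr 67,575.12…
Final settlement = outstanding balance + penalty = kr 465,505.0581… + kr 67,575.12… = kr 533,080.18

kr 533,080.18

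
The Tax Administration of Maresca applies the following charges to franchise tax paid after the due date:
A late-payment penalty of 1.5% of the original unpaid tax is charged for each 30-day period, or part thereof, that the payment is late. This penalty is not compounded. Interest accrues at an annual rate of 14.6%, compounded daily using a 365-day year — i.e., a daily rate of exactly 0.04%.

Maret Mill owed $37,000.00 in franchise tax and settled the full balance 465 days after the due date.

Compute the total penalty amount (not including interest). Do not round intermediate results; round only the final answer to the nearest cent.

$8,880.00

Penalty periods: ⌈465/30⌉ = 16; penalty = 16 × 1.5% × $37,000.00 = $8,880.00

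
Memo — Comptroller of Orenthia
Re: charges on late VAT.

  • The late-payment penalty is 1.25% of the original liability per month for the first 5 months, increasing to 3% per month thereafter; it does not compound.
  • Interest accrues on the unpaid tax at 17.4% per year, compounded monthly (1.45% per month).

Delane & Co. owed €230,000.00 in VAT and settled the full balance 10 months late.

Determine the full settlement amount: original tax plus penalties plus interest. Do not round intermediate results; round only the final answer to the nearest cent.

Penalty, months 1–5: 5 × 1.25% × €230,000.00 = €14,375.00
Penalty, months 6–10: 5 × 3% × €230,000.00 = €34,500.00
Interest: €230,000.00 × ((1 + 0.0145)^10 − 1) = €230,000.00 × 0.1548365… = €35,612.4023…
Total = €230,000.00 + €48,875.0000 + €35,612.4023… = €314,487.40

€314,487.40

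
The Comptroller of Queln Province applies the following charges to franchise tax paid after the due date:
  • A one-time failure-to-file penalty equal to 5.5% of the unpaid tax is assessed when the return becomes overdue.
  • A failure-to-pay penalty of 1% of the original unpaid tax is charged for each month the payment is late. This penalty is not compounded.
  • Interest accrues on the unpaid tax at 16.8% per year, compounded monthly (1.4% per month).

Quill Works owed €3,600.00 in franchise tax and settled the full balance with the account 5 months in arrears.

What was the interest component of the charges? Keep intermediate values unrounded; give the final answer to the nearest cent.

€259.16

Interest: €3,600.00 × ((1 + 0.014)^5 − 1) = €3,600.00 × 0.0719876… = €259.1555…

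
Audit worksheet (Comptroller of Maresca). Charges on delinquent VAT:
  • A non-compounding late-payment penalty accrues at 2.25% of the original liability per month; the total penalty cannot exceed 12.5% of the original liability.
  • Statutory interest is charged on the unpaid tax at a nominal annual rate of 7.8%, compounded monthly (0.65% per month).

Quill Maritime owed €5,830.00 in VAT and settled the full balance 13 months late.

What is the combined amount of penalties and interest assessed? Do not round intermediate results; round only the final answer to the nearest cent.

Penalty (uncapped): 13 × 2.25% × €5,830.00 = €1,705.28…; cap = 12.5% × €5,830.00 = €728.75 → penalty = €728.75
Interest: €5,830.00 × ((1 + 0.0065)^13 − 1) = €5,830.00 × 0.0878753… = €512.3132…
Penalties + interest = €728.7500 + €512.3132… = €1,241.06

€1,241.06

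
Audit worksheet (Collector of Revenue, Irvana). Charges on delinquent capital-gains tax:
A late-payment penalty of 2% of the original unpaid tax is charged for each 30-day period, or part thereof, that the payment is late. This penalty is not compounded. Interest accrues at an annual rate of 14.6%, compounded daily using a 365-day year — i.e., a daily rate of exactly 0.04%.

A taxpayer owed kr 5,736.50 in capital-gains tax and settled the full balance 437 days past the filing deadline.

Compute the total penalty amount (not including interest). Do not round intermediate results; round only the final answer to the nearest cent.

Penalty periods: ⌈437/30⌉ = 15; penalty = 15 × 2% × kr 5,736.50 = kr 1,720.95

kr 1,720.95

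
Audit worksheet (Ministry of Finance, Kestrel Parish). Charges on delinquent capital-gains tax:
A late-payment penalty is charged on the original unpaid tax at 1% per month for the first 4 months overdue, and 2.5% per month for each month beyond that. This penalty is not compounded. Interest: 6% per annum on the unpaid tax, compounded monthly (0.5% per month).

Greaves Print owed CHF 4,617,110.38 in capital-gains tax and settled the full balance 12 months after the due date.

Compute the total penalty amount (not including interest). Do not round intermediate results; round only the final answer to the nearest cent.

Penalty, months 1–4: 4 × 1% × CHF 4,617,110.38 = CHF 184,684.42…
Penalty, months 5–12: 8 × 2.5% × CHF 4,617,110.38 = CHF 923,422.08…
Total penalty = CHF 184,684.42… + CHF 923,422.08… = CHF 1,108,106.49

CHF 1,108,106.49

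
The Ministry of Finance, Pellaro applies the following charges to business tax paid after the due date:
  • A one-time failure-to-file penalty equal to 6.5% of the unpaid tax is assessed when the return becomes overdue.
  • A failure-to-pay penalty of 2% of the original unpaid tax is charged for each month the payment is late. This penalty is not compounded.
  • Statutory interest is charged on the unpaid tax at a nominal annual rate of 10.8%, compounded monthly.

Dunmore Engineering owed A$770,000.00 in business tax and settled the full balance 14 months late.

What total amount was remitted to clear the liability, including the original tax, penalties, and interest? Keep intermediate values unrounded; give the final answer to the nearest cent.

A$1,138,555.14

Failure-to-file penalty: 6.5% × A$770,000.00 = A$50,050.00
Failure-to-pay penalty = 2% × A$770,000.00 × 14 mo = A$215,600.00
Interest (10.8%/yr ÷ 12 = 0.9%/month): A$770,000.00 × ((1 + 0.009)^14 − 1) = A$102,905.1434…
Total = A$770,000.00 + A$265,650.0000 + A$102,905.1434… = A$1,138,555.14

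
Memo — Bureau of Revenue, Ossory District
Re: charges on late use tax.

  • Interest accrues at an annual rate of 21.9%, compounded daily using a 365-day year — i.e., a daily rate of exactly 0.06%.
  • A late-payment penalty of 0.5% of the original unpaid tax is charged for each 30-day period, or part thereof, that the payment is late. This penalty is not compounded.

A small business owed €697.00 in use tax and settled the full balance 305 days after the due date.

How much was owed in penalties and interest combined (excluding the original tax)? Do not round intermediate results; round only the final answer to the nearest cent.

€178.26

Penalty periods: ⌈305/30⌉ = 11; penalty = 11 × 0.5% × €697.00 = €38.34…
Interest: €697.00 × ((1 + 0.0006)^305 − 1) = €697.00 × 0.20074851… = €139.9217…
Penalties + interest = €38.3350 + €139.9217… = €178.26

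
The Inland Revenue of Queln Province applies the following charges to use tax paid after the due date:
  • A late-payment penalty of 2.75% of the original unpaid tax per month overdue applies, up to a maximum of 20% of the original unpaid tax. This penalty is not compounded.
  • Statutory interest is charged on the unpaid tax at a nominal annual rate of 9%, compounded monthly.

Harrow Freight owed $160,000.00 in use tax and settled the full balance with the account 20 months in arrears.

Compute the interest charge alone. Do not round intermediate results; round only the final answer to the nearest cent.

$25,789.46

Interest (9%/yr ÷ 12 = 0.75%/month): $160,000.00 × ((1 + 0.0075)^20 − 1) = $25,789.4628…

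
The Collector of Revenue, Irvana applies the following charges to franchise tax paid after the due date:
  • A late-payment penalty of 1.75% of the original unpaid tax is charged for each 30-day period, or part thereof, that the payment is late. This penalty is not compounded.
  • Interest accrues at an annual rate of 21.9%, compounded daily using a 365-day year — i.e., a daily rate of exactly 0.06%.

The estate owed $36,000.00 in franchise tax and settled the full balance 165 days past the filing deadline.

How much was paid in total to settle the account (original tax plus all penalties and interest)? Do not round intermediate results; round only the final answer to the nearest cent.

Penalty periods: ⌈165/30⌉ = 6; penalty = 6 × 1.75% × $36,000.00 = $3,780.00
Interest: $36,000.00 × ((1 + 0.0006)^165 − 1) = $36,000.00 × 0.10403352… = $3,745.2068…
Total = $36,000.00 + $3,780.0000 + $3,745.2068… = $43,525.21

$43,525.21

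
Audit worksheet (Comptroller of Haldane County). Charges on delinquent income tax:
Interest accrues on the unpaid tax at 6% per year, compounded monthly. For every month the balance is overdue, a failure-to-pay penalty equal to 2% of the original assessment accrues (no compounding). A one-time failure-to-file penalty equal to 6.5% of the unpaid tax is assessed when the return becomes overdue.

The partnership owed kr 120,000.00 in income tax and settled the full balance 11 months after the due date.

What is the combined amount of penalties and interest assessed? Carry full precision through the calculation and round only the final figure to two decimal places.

kr 40,967.50

Failure-to-file penalty: 6.5% × kr 120,000.00 = kr 7,800.00
Failure-to-pay penalty = 2% × kr 120,000.00 × 11 mo = kr 26,400.00
Interest (6%/yr ÷ 12 = 0.5%/month): kr 120,000.00 × ((1 + 0.005)^11 − 1) = kr 6,767.4999…
Penalties + interest = kr 34,200.0000 + kr 6,767.4999… = kr 40,967.50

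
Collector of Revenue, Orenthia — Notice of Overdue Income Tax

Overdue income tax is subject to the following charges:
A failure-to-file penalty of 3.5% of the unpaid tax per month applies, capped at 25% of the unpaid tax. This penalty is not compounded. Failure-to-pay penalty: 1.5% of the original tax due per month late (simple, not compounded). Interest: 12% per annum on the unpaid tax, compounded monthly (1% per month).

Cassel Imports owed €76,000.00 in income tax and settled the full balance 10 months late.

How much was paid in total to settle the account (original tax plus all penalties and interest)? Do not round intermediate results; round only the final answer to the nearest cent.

€114,351.28

Failure-to-file: 10 × 3.5% × €76,000.00 = €26,600.00, capped at 25% × €76,000.00 = €19,000.00
Failure-to-pay penalty = 1.5% × €76,000.00 × 10 mo = €11,400.00
Interest: €76,000.00 × ((1 + 0.01)^10 − 1) = €76,000.00 × 0.1046221… = €7,951.2815…
Total = €76,000.00 + €30,400.0000 + €7,951.2815… = €114,351.28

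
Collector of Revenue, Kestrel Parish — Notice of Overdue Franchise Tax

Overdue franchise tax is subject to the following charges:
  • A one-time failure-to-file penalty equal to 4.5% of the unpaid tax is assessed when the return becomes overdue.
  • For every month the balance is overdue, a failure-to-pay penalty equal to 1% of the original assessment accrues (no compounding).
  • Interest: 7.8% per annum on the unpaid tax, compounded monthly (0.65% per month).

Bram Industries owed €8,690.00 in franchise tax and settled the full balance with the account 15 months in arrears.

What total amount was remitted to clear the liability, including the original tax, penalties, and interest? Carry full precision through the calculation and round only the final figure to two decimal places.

€11,271.48

Failure-to-file penalty: 4.5% × €8,690.00 = €391.05
Failure-to-pay penalty = 1% × €8,690.00 × 15 mo = €1,303.50
Interest: €8,690.00 × ((1 + 0.0065)^15 − 1) = €8,690.00 × 0.1020637… = €886.9333…
Total = €8,690.00 + €1,694.5500 + €886.9333… = €11,271.48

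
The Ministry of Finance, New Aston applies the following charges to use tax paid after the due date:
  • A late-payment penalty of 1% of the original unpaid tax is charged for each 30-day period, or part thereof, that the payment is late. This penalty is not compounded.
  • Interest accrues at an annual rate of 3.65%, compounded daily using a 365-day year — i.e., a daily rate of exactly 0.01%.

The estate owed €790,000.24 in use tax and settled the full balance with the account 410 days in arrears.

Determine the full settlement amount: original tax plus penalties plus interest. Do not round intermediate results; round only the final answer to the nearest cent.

Penalty periods: ⌈410/30⌉ = 14; penalty = 14 × 1% × €790,000.24 = €110,600.03…
Interest: €790,000.24 × ((1 + 0.0001)^410 − 1) = €790,000.24 × 0.04184997… = €33,061.4863…
Total = €790,000.24 + €110,600.0336 + €33,061.4863… = €933,661.76

€933,661.76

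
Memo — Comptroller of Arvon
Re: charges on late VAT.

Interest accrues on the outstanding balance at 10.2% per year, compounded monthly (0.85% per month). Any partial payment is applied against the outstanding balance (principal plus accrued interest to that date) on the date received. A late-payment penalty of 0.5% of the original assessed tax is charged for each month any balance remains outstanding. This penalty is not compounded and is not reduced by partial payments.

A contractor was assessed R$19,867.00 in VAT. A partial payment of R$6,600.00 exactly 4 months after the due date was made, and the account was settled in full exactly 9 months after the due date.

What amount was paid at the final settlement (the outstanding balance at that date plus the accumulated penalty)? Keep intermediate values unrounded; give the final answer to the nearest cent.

Balance at month 4: R$19,867.0000 × (1 + 0.0085)^4 = R$20,551.1393…
After R$6,600.00 payment: R$20,551.1393… − R$6,600.00 = R$13,951.1393…
Balance at month 9: R$13,951.1393… × (1 + 0.0085)^5 = R$14,554.2284…
Penalty: 9 × 0.5% × R$19,867.00 = R$894.02…
Final settlement = outstanding balance + penalty = R$14,554.2284… + R$894.02… = R$15,448.24

R$15,448.24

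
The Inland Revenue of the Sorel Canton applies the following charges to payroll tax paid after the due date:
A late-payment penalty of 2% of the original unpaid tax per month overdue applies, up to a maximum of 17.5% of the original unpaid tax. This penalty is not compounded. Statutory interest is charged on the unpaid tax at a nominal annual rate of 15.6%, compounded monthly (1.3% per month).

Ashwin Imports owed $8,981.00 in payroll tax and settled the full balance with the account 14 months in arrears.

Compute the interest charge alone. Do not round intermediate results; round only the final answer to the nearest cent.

Interest: $8,981.00 × ((1 + 0.013)^14 − 1) = $8,981.00 × 0.1982081… = $1,780.1065…

$1,780.11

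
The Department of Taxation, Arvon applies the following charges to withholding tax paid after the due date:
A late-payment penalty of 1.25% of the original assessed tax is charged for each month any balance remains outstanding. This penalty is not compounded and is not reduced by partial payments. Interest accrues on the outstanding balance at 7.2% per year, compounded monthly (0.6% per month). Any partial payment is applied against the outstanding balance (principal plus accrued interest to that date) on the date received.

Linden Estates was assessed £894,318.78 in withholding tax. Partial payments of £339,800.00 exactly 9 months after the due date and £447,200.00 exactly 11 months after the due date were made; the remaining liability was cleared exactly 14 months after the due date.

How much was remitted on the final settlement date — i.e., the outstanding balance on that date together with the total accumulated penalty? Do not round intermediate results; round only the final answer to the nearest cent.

Balance at month 9: £894,318.7800 × (1 + 0.006)^9 = £943,787.4047…
After £339,800.00 payment: £943,787.4047… − £339,800.00 = £603,987.4047…
Balance at month 11: £603,987.4047… × (1 + 0.006)^2 = £611,256.9971…
After £447,200.00 payment: £611,256.9971… − £447,200.00 = £164,056.9971…
Balance at month 14: £164,056.9971… × (1 + 0.006)^3 = £167,027.7766…
Penalty: 14 × 1.25% × £894,318.78 = £156,505.79…
Final settlement = outstanding balance + penalty = £167,027.7766… + £156,505.79… = £323,533.56

£323,533.56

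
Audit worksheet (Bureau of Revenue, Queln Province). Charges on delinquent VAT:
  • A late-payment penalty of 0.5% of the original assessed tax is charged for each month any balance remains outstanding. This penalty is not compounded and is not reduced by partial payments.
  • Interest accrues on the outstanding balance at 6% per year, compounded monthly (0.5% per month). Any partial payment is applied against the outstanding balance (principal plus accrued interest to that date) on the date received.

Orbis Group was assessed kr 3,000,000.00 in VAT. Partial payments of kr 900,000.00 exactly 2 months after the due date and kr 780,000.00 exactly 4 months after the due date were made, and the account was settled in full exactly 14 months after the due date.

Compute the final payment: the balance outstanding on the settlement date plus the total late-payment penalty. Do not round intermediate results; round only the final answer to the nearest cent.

Balance at month 2: kr 3,000,000.0000 × (1 + 0.005)^2 = kr 3,030,075.0000
After kr 900,000.00 payment: kr 3,030,075.0000 − kr 900,000.00 = kr 2,130,075.0000
Balance at month 4: kr 2,130,075.0000 × (1 + 0.005)^2 = kr 2,151,429.0019…
After kr 780,000.00 payment: kr 2,151,429.0019… − kr 780,000.00 = kr 1,371,429.0019…
Balance at month 14: kr 1,371,429.0019… × (1 + 0.005)^10 = kr 1,441,564.0621…
Penalty: 14 × 0.5% × kr 3,000,000.00 = kr 210,000.00
Final settlement = outstanding balance + penalty = kr 1,441,564.0621… + kr 210,000.00 = kr 1,651,564.06

kr 1,651,564.06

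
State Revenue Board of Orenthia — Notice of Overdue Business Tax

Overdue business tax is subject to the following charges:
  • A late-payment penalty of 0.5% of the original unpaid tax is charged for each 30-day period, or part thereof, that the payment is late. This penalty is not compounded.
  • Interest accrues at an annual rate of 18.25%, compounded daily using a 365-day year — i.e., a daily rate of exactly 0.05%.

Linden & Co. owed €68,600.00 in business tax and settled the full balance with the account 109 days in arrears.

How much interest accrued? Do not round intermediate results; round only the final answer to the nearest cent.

€3,841.47

Interest: €68,600.00 × ((1 + 0.0005)^109 − 1) = €68,600.00 × 0.05599809… = €3,841.4692…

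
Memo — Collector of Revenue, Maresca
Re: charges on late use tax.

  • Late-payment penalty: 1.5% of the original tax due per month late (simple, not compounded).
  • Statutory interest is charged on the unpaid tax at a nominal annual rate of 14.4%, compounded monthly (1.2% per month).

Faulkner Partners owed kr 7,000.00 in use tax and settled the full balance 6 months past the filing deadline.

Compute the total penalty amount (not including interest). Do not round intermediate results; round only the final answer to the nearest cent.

Late-payment penalty: 6 × 1.5% × kr 7,000.00 = kr 630.00

kr 630.00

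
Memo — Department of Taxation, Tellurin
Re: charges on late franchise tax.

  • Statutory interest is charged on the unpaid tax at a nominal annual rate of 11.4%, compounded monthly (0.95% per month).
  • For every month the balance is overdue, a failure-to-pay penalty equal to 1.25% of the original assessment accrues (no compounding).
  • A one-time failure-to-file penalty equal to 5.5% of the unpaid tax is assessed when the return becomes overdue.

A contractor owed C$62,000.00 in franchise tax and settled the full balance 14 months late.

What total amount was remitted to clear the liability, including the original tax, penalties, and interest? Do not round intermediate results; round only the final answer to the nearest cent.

Failure-to-file penalty: 5.5% × C$62,000.00 = C$3,410.00
Failure-to-pay penalty: 14 × 1.25% × C$62,000.00 = C$10,850.00
Interest: C$62,000.00 × ((1 + 0.0095)^14 − 1) = C$62,000.00 × 0.1415331… = C$8,775.0550…
Total = C$62,000.00 + C$14,260.0000 + C$8,775.0550… = C$85,035.05

C$85,035.05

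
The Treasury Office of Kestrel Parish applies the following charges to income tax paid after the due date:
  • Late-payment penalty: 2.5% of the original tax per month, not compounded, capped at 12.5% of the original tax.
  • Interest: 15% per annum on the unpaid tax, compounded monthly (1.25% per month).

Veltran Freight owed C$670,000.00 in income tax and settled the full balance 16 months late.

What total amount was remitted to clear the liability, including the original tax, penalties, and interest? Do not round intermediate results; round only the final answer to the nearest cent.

Penalty (uncapped): 16 × 2.5% × C$670,000.00 = C$268,000.00; cap = 12.5% × C$670,000.00 = C$83,750.00 → penalty = C$83,750.00
Interest: C$670,000.00 × ((1 + 0.0125)^16 − 1) = C$670,000.00 × 0.2198895… = C$147,325.9970…
Total = C$670,000.00 + C$83,750.0000 + C$147,325.9970… = C$901,076.00

C$901,076.00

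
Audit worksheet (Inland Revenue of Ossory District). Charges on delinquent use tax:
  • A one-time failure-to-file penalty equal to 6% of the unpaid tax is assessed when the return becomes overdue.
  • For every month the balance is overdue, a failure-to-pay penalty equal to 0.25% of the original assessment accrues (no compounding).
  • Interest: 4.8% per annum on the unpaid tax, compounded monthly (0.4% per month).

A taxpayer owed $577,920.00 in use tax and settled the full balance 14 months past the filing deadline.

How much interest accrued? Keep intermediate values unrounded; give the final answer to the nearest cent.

Interest: $577,920.00 × ((1 + 0.004)^14 − 1) = $577,920.00 × 0.0574796… = $33,218.5840…

$33,218.58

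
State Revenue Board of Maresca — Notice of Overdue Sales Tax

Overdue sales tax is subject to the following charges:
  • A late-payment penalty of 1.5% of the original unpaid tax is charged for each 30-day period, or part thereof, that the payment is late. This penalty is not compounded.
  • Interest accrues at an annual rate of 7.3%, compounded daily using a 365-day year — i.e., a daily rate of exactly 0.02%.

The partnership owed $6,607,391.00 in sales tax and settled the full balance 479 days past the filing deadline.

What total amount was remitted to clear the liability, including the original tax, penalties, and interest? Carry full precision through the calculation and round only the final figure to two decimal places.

$8,857,395.24

Penalty periods: ⌈479/30⌉ = 16; penalty = 16 × 1.5% × $6,607,391.00 = $1,585,773.84
Interest: $6,607,391.00 × ((1 + 0.0002)^479 − 1) = $6,607,391.00 × 0.10052839… = $664,230.3958…
Total = $6,607,391.00 + $1,585,773.8400 + $664,230.3958… = $8,857,395.24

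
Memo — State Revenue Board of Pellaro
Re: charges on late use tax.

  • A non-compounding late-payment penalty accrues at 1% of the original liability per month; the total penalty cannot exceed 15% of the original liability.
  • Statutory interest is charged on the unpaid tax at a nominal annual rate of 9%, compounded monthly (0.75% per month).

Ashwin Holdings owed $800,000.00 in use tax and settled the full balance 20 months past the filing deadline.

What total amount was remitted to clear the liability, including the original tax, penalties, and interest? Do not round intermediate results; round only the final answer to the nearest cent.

Penalty (uncapped): 20 × 1% × $800,000.00 = $160,000.00; cap = 15% × $800,000.00 = $120,000.00 → penalty = $120,000.00
Interest: $800,000.00 × ((1 + 0.0075)^20 − 1) = $800,000.00 × 0.1611841… = $128,947.3138…
Total = $800,000.00 + $120,000.0000 + $128,947.3138… = $1,048,947.31

$1,048,947.31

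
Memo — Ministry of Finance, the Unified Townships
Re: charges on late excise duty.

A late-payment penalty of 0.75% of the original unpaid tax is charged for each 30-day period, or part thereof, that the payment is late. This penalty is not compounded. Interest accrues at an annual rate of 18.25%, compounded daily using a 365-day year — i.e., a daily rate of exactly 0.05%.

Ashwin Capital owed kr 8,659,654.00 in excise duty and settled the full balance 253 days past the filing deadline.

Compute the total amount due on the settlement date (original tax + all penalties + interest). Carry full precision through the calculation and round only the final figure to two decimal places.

kr 10,411,619.55

Penalty periods: ⌈253/30⌉ = 9; penalty = 9 × 0.75% × kr 8,659,654.00 = kr 584,526.65…
Interest: kr 8,659,654.00 × ((1 + 0.0005)^253 − 1) = kr 8,659,654.00 × 0.13481357… = kr 1,167,438.9061…
Total = kr 8,659,654.00 + kr 584,526.6450 + kr 1,167,438.9061… = kr 10,411,619.55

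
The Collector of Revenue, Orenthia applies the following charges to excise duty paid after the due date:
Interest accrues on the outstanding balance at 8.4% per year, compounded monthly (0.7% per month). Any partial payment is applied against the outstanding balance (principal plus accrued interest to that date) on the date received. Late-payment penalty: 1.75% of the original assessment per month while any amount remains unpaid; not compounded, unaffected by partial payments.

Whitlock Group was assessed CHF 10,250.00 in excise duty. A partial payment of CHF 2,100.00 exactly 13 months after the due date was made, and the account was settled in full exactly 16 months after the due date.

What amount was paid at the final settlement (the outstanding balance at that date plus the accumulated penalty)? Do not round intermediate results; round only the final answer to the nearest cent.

CHF 12,185.87

Balance at month 13: CHF 10,250.0000 × (1 + 0.007)^13 = CHF 11,222.9488…
After CHF 2,100.00 payment: CHF 11,222.9488… − CHF 2,100.00 = CHF 9,122.9488…
Balance at month 16: CHF 9,122.9488… × (1 + 0.007)^3 = CHF 9,315.8750…
Penalty: 16 × 1.75% × CHF 10,250.00 = CHF 2,870.00
Final settlement = outstanding balance + penalty = CHF 9,315.8750… + CHF 2,870.00 = CHF 12,185.87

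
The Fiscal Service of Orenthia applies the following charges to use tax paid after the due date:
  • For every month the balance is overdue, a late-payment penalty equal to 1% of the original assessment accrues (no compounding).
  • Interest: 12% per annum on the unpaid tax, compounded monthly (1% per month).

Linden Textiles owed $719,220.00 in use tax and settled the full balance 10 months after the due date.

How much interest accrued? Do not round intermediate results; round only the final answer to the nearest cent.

$75,246.33

Interest: $719,220.00 × ((1 + 0.01)^10 − 1) = $719,220.00 × 0.1046221… = $75,246.3250…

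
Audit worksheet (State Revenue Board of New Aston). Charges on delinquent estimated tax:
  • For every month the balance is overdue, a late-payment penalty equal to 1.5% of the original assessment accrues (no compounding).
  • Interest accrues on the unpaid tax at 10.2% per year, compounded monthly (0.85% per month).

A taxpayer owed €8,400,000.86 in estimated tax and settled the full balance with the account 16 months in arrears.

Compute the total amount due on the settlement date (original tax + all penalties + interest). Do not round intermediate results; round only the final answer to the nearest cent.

€11,634,199.49

Late-payment penalty: 16 × 1.5% × €8,400,000.86 = €2,016,000.21…
Interest: €8,400,000.86 × ((1 + 0.0085)^16 − 1) = €8,400,000.86 × 0.1450236… = €1,218,198.4267…
Total = €8,400,000.86 + €2,016,000.2064 + €1,218,198.4267… = €11,634,199.49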